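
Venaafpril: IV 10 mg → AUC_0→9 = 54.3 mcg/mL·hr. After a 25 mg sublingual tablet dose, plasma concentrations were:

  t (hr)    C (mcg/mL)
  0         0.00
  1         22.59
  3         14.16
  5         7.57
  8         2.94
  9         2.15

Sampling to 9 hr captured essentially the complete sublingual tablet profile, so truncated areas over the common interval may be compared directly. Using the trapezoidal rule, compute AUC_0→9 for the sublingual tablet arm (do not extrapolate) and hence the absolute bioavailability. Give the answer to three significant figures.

Trapezoidal AUC_0→9 (sublingual tablet):
  [0→1]: (0.00+22.59)/2 × 1 = 11.295
  [1→3]: (22.59+14.16)/2 × 2 = 36.75
  [3→5]: (14.16+7.57)/2 × 2 = 21.73
  [5→8]: (7.57+2.94)/2 × 3 = 15.765
  [8→9]: (2.94+2.15)/2 × 1 = 2.545
  Sum = 88.085 mcg/mL·hr
F = (AUC_ev/D_ev)/(AUC_iv/D_iv) = (88.085/25)/(54.3/10) = 3.5234/5.43 = 0.6489

F = 0.649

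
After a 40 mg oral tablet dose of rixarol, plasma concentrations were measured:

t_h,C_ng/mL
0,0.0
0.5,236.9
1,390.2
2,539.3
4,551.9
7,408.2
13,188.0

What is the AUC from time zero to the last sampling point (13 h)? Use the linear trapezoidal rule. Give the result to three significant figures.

Trapezoidal AUC_0→13:
  [0→0.5]: (0.0+236.9)/2 × 0.5 = 59.225
  [0.5→1]: (236.9+390.2)/2 × 0.5 = 156.775
  [1→2]: (390.2+539.3)/2 × 1 = 464.75
  [2→4]: (539.3+551.9)/2 × 2 = 1091.2
  [4→7]: (551.9+408.2)/2 × 3 = 1440.15
  [7→13]: (408.2+188.0)/2 × 6 = 1788.6
  Sum = 5000.7 ng/mL·h

AUC = 5000 ng/mL·h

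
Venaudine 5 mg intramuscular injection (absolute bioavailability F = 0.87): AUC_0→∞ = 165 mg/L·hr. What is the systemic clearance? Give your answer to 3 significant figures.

CL = 0.0264 L/hr

CL = F × Dose / AUC_0→∞
   = 0.87 × 5 / 165 = 0.0263636 L/hr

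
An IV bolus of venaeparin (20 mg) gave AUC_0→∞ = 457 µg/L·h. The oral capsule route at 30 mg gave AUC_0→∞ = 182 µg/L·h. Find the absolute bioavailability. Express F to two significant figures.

F = (AUC_ev / D_ev) / (AUC_iv / D_iv)
  = (182/30) / (457/20)
  = 6.06667 / 22.85 = 0.2655

F = 0.27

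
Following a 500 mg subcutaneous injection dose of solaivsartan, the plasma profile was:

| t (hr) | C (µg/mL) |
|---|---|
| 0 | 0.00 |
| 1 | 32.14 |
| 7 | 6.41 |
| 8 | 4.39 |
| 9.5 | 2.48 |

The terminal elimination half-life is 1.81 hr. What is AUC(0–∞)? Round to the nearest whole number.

AUC = 149 µg/mL·hr

Trapezoidal AUC_0→9.5:
  [0→1]: (0.00+32.14)/2 × 1 = 16.07
  [1→7]: (32.14+6.41)/2 × 6 = 115.65
  [7→8]: (6.41+4.39)/2 × 1 = 5.4
  [8→9.5]: (4.39+2.48)/2 × 1.5 = 5.1525
  Sum = 142.2725 µg/mL·hr
k_e = ln2 / t½ = 0.693147 / 1.81 = 0.3830 hr^-1
Extrapolated tail: C_last / k_e = 2.48 / 0.383 = 6.475
AUC_0→∞ = 142.2725 + 6.475 = 148.7475 µg/mL·hr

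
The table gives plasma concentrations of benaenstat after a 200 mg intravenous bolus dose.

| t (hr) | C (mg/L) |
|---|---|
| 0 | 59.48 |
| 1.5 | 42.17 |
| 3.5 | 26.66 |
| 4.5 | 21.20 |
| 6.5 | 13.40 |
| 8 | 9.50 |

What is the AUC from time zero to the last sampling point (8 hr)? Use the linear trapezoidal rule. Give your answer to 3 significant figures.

AUC = 221 mg/L·hr

Trapezoidal AUC_0→8:
  [0→1.5]: (59.48+42.17)/2 × 1.5 = 76.2375
  [1.5→3.5]: (42.17+26.66)/2 × 2 = 68.83
  [3.5→4.5]: (26.66+21.20)/2 × 1 = 23.93
  [4.5→6.5]: (21.20+13.40)/2 × 2 = 34.6
  [6.5→8]: (13.40+9.50)/2 × 1.5 = 17.175
  Sum = 220.7725 mg/L·hr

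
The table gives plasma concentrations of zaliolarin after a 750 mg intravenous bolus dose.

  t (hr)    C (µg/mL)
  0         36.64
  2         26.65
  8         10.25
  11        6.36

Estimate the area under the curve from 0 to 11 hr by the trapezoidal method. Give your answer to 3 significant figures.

AUC = 199 µg/mL·hr

Trapezoidal AUC_0→11:
  [0→2]: (36.64+26.65)/2 × 2 = 63.29
  [2→8]: (26.65+10.25)/2 × 6 = 110.7
  [8→11]: (10.25+6.36)/2 × 3 = 24.915
  Sum = 198.905 µg/mL·hr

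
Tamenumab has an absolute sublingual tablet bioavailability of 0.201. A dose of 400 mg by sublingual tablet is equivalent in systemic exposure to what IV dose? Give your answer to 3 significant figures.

Systemic exposure from an extravascular dose = F × D_ev, so the equivalent IV dose is F × D_ev.
D_iv = F × D_ev = 0.201 × 400 = 80.4 mg

D_iv = 80.4 mg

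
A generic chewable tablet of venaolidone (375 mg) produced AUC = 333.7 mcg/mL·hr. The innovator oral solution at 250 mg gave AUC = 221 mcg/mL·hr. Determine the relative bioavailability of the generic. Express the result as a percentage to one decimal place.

F_rel = (AUC_test/D_test) / (AUC_ref/D_ref)
      = (333.7/375) / (221/250)
      = 0.889867 / 0.884 = 1.0066 = 100.66%

F_rel = 100.7%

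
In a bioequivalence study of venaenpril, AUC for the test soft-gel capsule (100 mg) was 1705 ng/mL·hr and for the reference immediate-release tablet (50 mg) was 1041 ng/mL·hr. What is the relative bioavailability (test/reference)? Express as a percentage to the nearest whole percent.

F_rel = (AUC_test/D_test) / (AUC_ref/D_ref)
      = (1705/100) / (1041/50)
      = 17.05 / 20.82 = 0.8189 = 81.89%

F_rel = 82%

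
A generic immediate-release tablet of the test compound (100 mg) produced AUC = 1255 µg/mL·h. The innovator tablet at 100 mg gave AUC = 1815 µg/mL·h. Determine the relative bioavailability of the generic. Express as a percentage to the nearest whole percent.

F_rel = (AUC_test/D_test) / (AUC_ref/D_ref)
      = (1255/100) / (1815/100)
      = 12.55 / 18.15 = 0.6915 = 69.15%

F_rel = 69%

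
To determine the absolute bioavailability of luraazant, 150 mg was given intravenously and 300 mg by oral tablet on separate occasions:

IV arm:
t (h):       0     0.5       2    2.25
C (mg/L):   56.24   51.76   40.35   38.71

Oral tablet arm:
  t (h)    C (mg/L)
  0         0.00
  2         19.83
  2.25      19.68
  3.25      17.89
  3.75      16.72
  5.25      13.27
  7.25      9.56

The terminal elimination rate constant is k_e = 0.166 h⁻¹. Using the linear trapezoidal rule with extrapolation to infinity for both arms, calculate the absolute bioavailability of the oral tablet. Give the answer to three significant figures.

Trapezoidal AUC_0→2.25 (IV):
  [0→0.5]: (56.24+51.76)/2 × 0.5 = 27.0
  [0.5→2]: (51.76+40.35)/2 × 1.5 = 69.0825
  [2→2.25]: (40.35+38.71)/2 × 0.25 = 9.8825
  Sum = 105.965 mg/L·h
IV tail: 38.71/0.166 = 233.193; AUC_iv,0→∞ = 105.965 + 233.193 = 339.158 mg/L·h
Trapezoidal AUC_0→7.25 (oral tablet):
  [0→2]: (0.00+19.83)/2 × 2 = 19.83
  [2→2.25]: (19.83+19.68)/2 × 0.25 = 4.93875
  [2.25→3.25]: (19.68+17.89)/2 × 1 = 18.785
  [3.25→3.75]: (17.89+16.72)/2 × 0.5 = 8.6525
  [3.75→5.25]: (16.72+13.27)/2 × 1.5 = 22.4925
  [5.25→7.25]: (13.27+9.56)/2 × 2 = 22.83
  Sum = 97.52875 mg/L·h
oral tablet tail: 9.56/0.166 = 57.590; AUC_ev,0→∞ = 97.52875 + 57.590 = 155.11875 mg/L·h
F = (AUC_ev/D_ev)/(AUC_iv/D_iv) = (155.11875/300)/(339.158/150) = 0.5170625/2.26105 = 0.2287

F = 0.229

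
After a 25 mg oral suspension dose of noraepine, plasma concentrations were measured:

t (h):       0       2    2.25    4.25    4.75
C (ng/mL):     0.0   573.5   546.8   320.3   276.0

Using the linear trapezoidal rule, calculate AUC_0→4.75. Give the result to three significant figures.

AUC = 1730 ng/mL·h

Trapezoidal AUC_0→4.75:
  [0→2]: (0.0+573.5)/2 × 2 = 573.5
  [2→2.25]: (573.5+546.8)/2 × 0.25 = 140.0375
  [2.25→4.25]: (546.8+320.3)/2 × 2 = 867.1
  [4.25→4.75]: (320.3+276.0)/2 × 0.5 = 149.075
  Sum = 1729.7125 ng/mL·h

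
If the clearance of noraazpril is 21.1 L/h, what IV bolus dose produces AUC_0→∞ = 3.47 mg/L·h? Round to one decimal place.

Dose = 73.2 mg

Dose_iv = CL × AUC_0→∞
     = 21.1 × 3.47 = 73.217 mg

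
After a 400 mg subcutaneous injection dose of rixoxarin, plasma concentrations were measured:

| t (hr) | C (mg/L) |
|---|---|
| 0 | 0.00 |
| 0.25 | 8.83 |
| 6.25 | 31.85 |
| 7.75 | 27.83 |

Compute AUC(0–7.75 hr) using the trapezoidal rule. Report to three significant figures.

Trapezoidal AUC_0→7.75:
  [0→0.25]: (0.00+8.83)/2 × 0.25 = 1.10375
  [0.25→6.25]: (8.83+31.85)/2 × 6 = 122.04
  [6.25→7.75]: (31.85+27.83)/2 × 1.5 = 44.76
  Sum = 167.90375 mg/L·hr

AUC = 168 mg/L·hr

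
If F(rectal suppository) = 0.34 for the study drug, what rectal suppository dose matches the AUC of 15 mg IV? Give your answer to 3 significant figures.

For equal systemic exposure: F × D_ev = D_iv
D_ev = D_iv / F = 15 / 0.34 = 44.1176 mg

D_rectal = 44.1 mg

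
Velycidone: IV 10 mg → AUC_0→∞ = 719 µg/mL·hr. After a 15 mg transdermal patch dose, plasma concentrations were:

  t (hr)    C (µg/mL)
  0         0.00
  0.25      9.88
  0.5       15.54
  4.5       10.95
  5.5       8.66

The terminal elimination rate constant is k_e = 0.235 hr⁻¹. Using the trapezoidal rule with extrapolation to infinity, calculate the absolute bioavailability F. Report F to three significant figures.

F = 0.0965

Trapezoidal AUC_0→5.5 (transdermal patch):
  [0→0.25]: (0.00+9.88)/2 × 0.25 = 1.235
  [0.25→0.5]: (9.88+15.54)/2 × 0.25 = 3.1775
  [0.5→4.5]: (15.54+10.95)/2 × 4 = 52.98
  [4.5→5.5]: (10.95+8.66)/2 × 1 = 9.805
  Sum = 67.1975 µg/mL·hr
Tail: C_last/k_e = 8.66/0.235 = 36.851
AUC_0→∞ (transdermal patch) = 67.1975 + 36.851 = 104.0485 µg/mL·hr
F = (AUC_ev/D_ev)/(AUC_iv/D_iv) = (104.0485/15)/(719/10) = 6.93657/71.9 = 0.0965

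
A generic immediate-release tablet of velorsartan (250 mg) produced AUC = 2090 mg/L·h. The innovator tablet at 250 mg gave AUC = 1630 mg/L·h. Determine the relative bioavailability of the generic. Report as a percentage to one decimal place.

F_rel = 128.2%

F_rel = (AUC_test/D_test) / (AUC_ref/D_ref)
      = (2090/250) / (1630/250)
      = 8.36 / 6.52 = 1.2822 = 128.22%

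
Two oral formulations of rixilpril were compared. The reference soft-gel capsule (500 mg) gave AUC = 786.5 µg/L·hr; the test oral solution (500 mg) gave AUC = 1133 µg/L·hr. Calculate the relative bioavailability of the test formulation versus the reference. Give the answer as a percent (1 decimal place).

F_rel = (AUC_test/D_test) / (AUC_ref/D_ref)
      = (1133/500) / (786.5/500)
      = 2.266 / 1.573 = 1.4406 = 144.06%

F_rel = 144.1%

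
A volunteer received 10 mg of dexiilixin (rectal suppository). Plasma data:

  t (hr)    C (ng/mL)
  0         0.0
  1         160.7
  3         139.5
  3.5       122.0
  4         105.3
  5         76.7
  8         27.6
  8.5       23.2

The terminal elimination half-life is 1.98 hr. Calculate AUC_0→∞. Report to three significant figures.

Trapezoidal AUC_0→8.5:
  [0→1]: (0.0+160.7)/2 × 1 = 80.35
  [1→3]: (160.7+139.5)/2 × 2 = 300.2
  [3→3.5]: (139.5+122.0)/2 × 0.5 = 65.375
  [3.5→4]: (122.0+105.3)/2 × 0.5 = 56.825
  [4→5]: (105.3+76.7)/2 × 1 = 91.0
  [5→8]: (76.7+27.6)/2 × 3 = 156.45
  [8→8.5]: (27.6+23.2)/2 × 0.5 = 12.7
  Sum = 762.9 ng/mL·hr
k_e = ln2 / t½ = 0.693147 / 1.98 = 0.3501 hr^-1
Extrapolated tail: C_last / k_e = 23.2 / 0.3501 = 66.267
AUC_0→∞ = 762.9 + 66.267 = 829.167 ng/mL·hr

AUC = 829 ng/mL·hr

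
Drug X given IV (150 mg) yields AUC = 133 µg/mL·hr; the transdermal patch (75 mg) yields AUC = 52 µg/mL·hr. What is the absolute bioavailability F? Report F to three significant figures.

F = (AUC_ev / D_ev) / (AUC_iv / D_iv)
  = (52/75) / (133/150)
  = 0.693333 / 0.886667 = 0.7820

F = 0.782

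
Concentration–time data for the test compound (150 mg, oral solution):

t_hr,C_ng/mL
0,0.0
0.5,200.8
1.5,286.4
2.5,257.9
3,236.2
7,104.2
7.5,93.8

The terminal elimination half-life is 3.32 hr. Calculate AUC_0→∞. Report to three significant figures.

Trapezoidal AUC_0→7.5:
  [0→0.5]: (0.0+200.8)/2 × 0.5 = 50.2
  [0.5→1.5]: (200.8+286.4)/2 × 1 = 243.6
  [1.5→2.5]: (286.4+257.9)/2 × 1 = 272.15
  [2.5→3]: (257.9+236.2)/2 × 0.5 = 123.525
  [3→7]: (236.2+104.2)/2 × 4 = 680.8
  [7→7.5]: (104.2+93.8)/2 × 0.5 = 49.5
  Sum = 1419.775 ng/mL·hr
k_e = ln2 / t½ = 0.693147 / 3.32 = 0.2088 hr^-1
Extrapolated tail: C_last / k_e = 93.8 / 0.2088 = 449.234
AUC_0→∞ = 1419.775 + 449.234 = 1869.009 ng/mL·hr

AUC = 1870 ng/mL·hr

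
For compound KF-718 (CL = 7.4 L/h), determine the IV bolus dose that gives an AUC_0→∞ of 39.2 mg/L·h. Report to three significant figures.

Dose = 290 mg

Dose_iv = CL × AUC_0→∞
     = 7.4 × 39.2 = 290.08 mg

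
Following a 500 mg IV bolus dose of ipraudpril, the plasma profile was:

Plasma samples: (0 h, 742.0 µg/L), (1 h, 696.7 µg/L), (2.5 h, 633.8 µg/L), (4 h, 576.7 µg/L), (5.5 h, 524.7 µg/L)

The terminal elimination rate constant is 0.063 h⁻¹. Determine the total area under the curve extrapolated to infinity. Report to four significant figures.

Trapezoidal AUC_0→5.5:
  [0→1]: (742.0+696.7)/2 × 1 = 719.35
  [1→2.5]: (696.7+633.8)/2 × 1.5 = 997.875
  [2.5→4]: (633.8+576.7)/2 × 1.5 = 907.875
  [4→5.5]: (576.7+524.7)/2 × 1.5 = 826.05
  Sum = 3451.15 µg/L·h
Extrapolated tail: C_last / k_e = 524.7 / 0.063 = 8328.571
AUC_0→∞ = 3451.15 + 8328.571 = 11779.721 µg/L·h

AUC = 11780 µg/L·h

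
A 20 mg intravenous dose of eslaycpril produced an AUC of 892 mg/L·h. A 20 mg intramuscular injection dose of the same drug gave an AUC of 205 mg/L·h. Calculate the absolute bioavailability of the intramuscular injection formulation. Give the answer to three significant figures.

F = (AUC_ev / D_ev) / (AUC_iv / D_iv)
  = (205/20) / (892/20)
  = 10.25 / 44.6 = 0.2298

F = 0.230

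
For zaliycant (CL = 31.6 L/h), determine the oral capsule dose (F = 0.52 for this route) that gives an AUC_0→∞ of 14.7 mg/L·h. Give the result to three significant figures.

Dose = CL × AUC_0→∞ / F
     = 31.6 × 14.7 / 0.52 = 893.308 mg

Dose = 893 mg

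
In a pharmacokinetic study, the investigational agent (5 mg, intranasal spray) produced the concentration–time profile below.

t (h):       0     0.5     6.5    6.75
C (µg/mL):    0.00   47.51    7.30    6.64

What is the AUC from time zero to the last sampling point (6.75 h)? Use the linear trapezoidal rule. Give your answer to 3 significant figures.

Trapezoidal AUC_0→6.75:
  [0→0.5]: (0.00+47.51)/2 × 0.5 = 11.8775
  [0.5→6.5]: (47.51+7.30)/2 × 6 = 164.43
  [6.5→6.75]: (7.30+6.64)/2 × 0.25 = 1.7425
  Sum = 178.05 µg/mL·h

AUC = 178 µg/mL·h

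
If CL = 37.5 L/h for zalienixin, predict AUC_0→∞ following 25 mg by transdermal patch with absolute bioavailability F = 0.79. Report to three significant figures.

AUC_0→∞ = F × Dose / CL
        = 0.79 × 25 / 37.5 = 0.526667 mg/L·h

AUC = 0.527 mg/L·h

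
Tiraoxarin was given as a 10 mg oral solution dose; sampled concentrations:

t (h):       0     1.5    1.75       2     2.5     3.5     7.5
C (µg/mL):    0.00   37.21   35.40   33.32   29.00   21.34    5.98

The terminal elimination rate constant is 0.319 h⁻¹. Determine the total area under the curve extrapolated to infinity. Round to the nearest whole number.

AUC = 160 µg/mL·h

Trapezoidal AUC_0→7.5:
  [0→1.5]: (0.00+37.21)/2 × 1.5 = 27.9075
  [1.5→1.75]: (37.21+35.40)/2 × 0.25 = 9.07625
  [1.75→2]: (35.40+33.32)/2 × 0.25 = 8.59
  [2→2.5]: (33.32+29.00)/2 × 0.5 = 15.58
  [2.5→3.5]: (29.00+21.34)/2 × 1 = 25.17
  [3.5→7.5]: (21.34+5.98)/2 × 4 = 54.64
  Sum = 140.96375 µg/mL·h
Extrapolated tail: C_last / k_e = 5.98 / 0.319 = 18.746
AUC_0→∞ = 140.96375 + 18.746 = 159.70975 µg/mL·h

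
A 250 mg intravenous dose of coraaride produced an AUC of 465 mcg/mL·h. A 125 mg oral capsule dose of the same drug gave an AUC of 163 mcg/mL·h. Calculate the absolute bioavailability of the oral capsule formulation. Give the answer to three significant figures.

F = (AUC_ev / D_ev) / (AUC_iv / D_iv)
  = (163/125) / (465/250)
  = 1.304 / 1.86 = 0.7011

F = 0.701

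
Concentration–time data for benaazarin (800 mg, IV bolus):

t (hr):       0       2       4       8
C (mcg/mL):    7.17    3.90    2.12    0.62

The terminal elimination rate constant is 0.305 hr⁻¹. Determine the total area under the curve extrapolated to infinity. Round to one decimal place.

Trapezoidal AUC_0→8:
  [0→2]: (7.17+3.90)/2 × 2 = 11.07
  [2→4]: (3.90+2.12)/2 × 2 = 6.02
  [4→8]: (2.12+0.62)/2 × 4 = 5.48
  Sum = 22.57 mcg/mL·hr
Extrapolated tail: C_last / k_e = 0.62 / 0.305 = 2.033
AUC_0→∞ = 22.57 + 2.033 = 24.603 mcg/mL·hr

AUC = 24.6 mcg/mL·hr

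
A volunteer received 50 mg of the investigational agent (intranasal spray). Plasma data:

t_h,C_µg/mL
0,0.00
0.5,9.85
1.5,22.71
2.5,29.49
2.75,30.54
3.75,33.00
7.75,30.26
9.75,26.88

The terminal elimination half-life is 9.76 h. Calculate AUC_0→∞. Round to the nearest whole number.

Trapezoidal AUC_0→9.75:
  [0→0.5]: (0.00+9.85)/2 × 0.5 = 2.4625
  [0.5→1.5]: (9.85+22.71)/2 × 1 = 16.28
  [1.5→2.5]: (22.71+29.49)/2 × 1 = 26.1
  [2.5→2.75]: (29.49+30.54)/2 × 0.25 = 7.50375
  [2.75→3.75]: (30.54+33.00)/2 × 1 = 31.77
  [3.75→7.75]: (33.00+30.26)/2 × 4 = 126.52
  [7.75→9.75]: (30.26+26.88)/2 × 2 = 57.14
  Sum = 267.77625 µg/mL·h
k_e = ln2 / t½ = 0.693147 / 9.76 = 0.0710 h^-1
Extrapolated tail: C_last / k_e = 26.88 / 0.071 = 378.592
AUC_0→∞ = 267.77625 + 378.592 = 646.36825 µg/mL·h

AUC = 646 µg/mL·h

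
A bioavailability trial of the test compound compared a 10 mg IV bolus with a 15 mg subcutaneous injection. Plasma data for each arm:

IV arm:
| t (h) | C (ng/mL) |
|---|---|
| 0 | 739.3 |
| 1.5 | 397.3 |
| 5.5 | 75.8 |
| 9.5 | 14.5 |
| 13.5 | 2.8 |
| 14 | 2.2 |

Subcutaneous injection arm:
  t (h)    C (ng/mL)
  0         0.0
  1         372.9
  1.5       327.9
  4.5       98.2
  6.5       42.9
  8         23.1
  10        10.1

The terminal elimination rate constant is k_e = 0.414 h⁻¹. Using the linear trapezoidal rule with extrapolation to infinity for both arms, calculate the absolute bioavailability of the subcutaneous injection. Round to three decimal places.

Trapezoidal AUC_0→14 (IV):
  [0→1.5]: (739.3+397.3)/2 × 1.5 = 852.45
  [1.5→5.5]: (397.3+75.8)/2 × 4 = 946.2
  [5.5→9.5]: (75.8+14.5)/2 × 4 = 180.6
  [9.5→13.5]: (14.5+2.8)/2 × 4 = 34.6
  [13.5→14]: (2.8+2.2)/2 × 0.5 = 1.25
  Sum = 2015.1 ng/mL·h
IV tail: 2.2/0.414 = 5.314; AUC_iv,0→∞ = 2015.1 + 5.314 = 2020.414 ng/mL·h
Trapezoidal AUC_0→10 (subcutaneous injection):
  [0→1]: (0.0+372.9)/2 × 1 = 186.45
  [1→1.5]: (372.9+327.9)/2 × 0.5 = 175.2
  [1.5→4.5]: (327.9+98.2)/2 × 3 = 639.15
  [4.5→6.5]: (98.2+42.9)/2 × 2 = 141.1
  [6.5→8]: (42.9+23.1)/2 × 1.5 = 49.5
  [8→10]: (23.1+10.1)/2 × 2 = 33.2
  Sum = 1224.6 ng/mL·h
subcutaneous injection tail: 10.1/0.414 = 24.396; AUC_ev,0→∞ = 1224.6 + 24.396 = 1248.996 ng/mL·h
F = (AUC_ev/D_ev)/(AUC_iv/D_iv) = (1248.996/15)/(2020.414/10) = 83.2664/202.0414 = 0.4121

F = 0.412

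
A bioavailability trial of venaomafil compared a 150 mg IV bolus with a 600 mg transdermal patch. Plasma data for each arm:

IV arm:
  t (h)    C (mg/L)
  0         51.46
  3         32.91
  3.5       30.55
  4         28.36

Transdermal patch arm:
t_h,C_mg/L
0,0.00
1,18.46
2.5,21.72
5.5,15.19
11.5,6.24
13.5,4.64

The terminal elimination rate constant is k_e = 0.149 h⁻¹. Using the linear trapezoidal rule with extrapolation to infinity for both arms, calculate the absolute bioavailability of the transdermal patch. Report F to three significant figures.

F = 0.145

Trapezoidal AUC_0→4 (IV):
  [0→3]: (51.46+32.91)/2 × 3 = 126.555
  [3→3.5]: (32.91+30.55)/2 × 0.5 = 15.865
  [3.5→4]: (30.55+28.36)/2 × 0.5 = 14.7275
  Sum = 157.1475 mg/L·h
IV tail: 28.36/0.149 = 190.336; AUC_iv,0→∞ = 157.1475 + 190.336 = 347.4835 mg/L·h
Trapezoidal AUC_0→13.5 (transdermal patch):
  [0→1]: (0.00+18.46)/2 × 1 = 9.23
  [1→2.5]: (18.46+21.72)/2 × 1.5 = 30.135
  [2.5→5.5]: (21.72+15.19)/2 × 3 = 55.365
  [5.5→11.5]: (15.19+6.24)/2 × 6 = 64.29
  [11.5→13.5]: (6.24+4.64)/2 × 2 = 10.88
  Sum = 169.9 mg/L·h
transdermal patch tail: 4.64/0.149 = 31.141; AUC_ev,0→∞ = 169.9 + 31.141 = 201.041 mg/L·h
F = (AUC_ev/D_ev)/(AUC_iv/D_iv) = (201.041/600)/(347.4835/150) = 0.335068/2.31656 = 0.1446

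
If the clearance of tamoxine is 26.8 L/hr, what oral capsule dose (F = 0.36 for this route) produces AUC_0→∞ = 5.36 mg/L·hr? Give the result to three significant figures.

Dose = 399 mg

Dose = CL × AUC_0→∞ / F
     = 26.8 × 5.36 / 0.36 = 399.022 mg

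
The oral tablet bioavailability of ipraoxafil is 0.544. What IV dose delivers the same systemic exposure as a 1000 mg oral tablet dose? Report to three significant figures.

D_iv = 544 mg

Systemic exposure from an extravascular dose = F × D_ev, so the equivalent IV dose is F × D_ev.
D_iv = F × D_ev = 0.544 × 1000 = 544 mg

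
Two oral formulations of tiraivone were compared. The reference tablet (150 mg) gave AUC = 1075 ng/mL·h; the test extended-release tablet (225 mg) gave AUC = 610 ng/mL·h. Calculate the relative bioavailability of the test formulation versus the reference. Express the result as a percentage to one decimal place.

F_rel = (AUC_test/D_test) / (AUC_ref/D_ref)
      = (610/225) / (1075/150)
      = 2.71111 / 7.16667 = 0.3783 = 37.83%

F_rel = 37.8%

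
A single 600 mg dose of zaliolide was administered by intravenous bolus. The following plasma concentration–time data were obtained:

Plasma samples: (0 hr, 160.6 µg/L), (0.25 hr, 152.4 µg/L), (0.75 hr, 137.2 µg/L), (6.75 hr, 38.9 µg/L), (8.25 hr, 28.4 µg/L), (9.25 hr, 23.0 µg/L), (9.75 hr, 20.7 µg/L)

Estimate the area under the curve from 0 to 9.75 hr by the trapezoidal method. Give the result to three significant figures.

Trapezoidal AUC_0→9.75:
  [0→0.25]: (160.6+152.4)/2 × 0.25 = 39.125
  [0.25→0.75]: (152.4+137.2)/2 × 0.5 = 72.4
  [0.75→6.75]: (137.2+38.9)/2 × 6 = 528.3
  [6.75→8.25]: (38.9+28.4)/2 × 1.5 = 50.475
  [8.25→9.25]: (28.4+23.0)/2 × 1 = 25.7
  [9.25→9.75]: (23.0+20.7)/2 × 0.5 = 10.925
  Sum = 726.925 µg/L·hr

AUC = 727 µg/L·hr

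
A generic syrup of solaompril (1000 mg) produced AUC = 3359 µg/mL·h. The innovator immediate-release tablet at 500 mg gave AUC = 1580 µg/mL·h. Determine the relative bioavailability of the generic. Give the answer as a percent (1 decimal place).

F_rel = 106.3%

F_rel = (AUC_test/D_test) / (AUC_ref/D_ref)
      = (3359/1000) / (1580/500)
      = 3.359 / 3.16 = 1.0630 = 106.30%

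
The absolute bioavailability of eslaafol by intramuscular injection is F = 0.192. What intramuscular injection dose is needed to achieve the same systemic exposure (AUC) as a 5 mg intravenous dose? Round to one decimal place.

For equal systemic exposure: F × D_ev = D_iv
D_ev = D_iv / F = 5 / 0.192 = 26.0417 mg

D_intramuscular = 26.0 mg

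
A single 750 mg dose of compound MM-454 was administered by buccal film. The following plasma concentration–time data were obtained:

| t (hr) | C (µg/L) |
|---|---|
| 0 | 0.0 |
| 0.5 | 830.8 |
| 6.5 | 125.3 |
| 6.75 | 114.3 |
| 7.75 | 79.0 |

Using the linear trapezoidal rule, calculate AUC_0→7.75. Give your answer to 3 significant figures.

AUC = 3200 µg/L·hr

Trapezoidal AUC_0→7.75:
  [0→0.5]: (0.0+830.8)/2 × 0.5 = 207.7
  [0.5→6.5]: (830.8+125.3)/2 × 6 = 2868.3
  [6.5→6.75]: (125.3+114.3)/2 × 0.25 = 29.95
  [6.75→7.75]: (114.3+79.0)/2 × 1 = 96.65
  Sum = 3202.6 µg/L·hr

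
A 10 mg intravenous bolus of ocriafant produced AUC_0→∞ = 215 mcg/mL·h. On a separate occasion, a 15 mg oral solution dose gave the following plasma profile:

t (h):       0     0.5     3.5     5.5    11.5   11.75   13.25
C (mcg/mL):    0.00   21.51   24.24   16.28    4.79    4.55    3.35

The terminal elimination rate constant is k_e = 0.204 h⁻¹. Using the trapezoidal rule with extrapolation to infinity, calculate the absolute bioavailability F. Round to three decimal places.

Trapezoidal AUC_0→13.25 (oral solution):
  [0→0.5]: (0.00+21.51)/2 × 0.5 = 5.3775
  [0.5→3.5]: (21.51+24.24)/2 × 3 = 68.625
  [3.5→5.5]: (24.24+16.28)/2 × 2 = 40.52
  [5.5→11.5]: (16.28+4.79)/2 × 6 = 63.21
  [11.5→11.75]: (4.79+4.55)/2 × 0.25 = 1.1675
  [11.75→13.25]: (4.55+3.35)/2 × 1.5 = 5.925
  Sum = 184.825 mcg/mL·h
Tail: C_last/k_e = 3.35/0.204 = 16.422
AUC_0→∞ (oral solution) = 184.825 + 16.422 = 201.247 mcg/mL·h
F = (AUC_ev/D_ev)/(AUC_iv/D_iv) = (201.247/15)/(215/10) = 13.4165/21.5 = 0.6240

F = 0.624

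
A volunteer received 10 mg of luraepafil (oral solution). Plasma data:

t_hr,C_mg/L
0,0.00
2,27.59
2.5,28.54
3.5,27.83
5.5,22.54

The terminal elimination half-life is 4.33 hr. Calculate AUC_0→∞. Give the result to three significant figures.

Trapezoidal AUC_0→5.5:
  [0→2]: (0.00+27.59)/2 × 2 = 27.59
  [2→2.5]: (27.59+28.54)/2 × 0.5 = 14.0325
  [2.5→3.5]: (28.54+27.83)/2 × 1 = 28.185
  [3.5→5.5]: (27.83+22.54)/2 × 2 = 50.37
  Sum = 120.1775 mg/L·hr
k_e = ln2 / t½ = 0.693147 / 4.33 = 0.1601 hr^-1
Extrapolated tail: C_last / k_e = 22.54 / 0.1601 = 140.787
AUC_0→∞ = 120.1775 + 140.787 = 260.9645 mg/L·hr

AUC = 261 mg/L·hr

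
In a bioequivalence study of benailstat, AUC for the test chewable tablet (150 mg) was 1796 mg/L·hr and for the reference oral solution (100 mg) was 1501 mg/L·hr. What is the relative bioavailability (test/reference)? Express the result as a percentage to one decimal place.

F_rel = (AUC_test/D_test) / (AUC_ref/D_ref)
      = (1796/150) / (1501/100)
      = 11.9733 / 15.01 = 0.7977 = 79.77%

F_rel = 79.8%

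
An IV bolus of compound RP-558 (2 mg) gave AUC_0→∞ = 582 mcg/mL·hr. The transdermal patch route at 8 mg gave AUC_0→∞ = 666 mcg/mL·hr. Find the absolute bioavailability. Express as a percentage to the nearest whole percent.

F = (AUC_ev / D_ev) / (AUC_iv / D_iv)
  = (666/8) / (582/2)
  = 83.25 / 291 = 0.2861
  = 28.61%

F = 29%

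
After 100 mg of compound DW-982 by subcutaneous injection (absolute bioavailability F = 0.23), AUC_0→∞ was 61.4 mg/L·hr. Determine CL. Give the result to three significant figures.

CL = 0.375 L/hr

CL = F × Dose / AUC_0→∞
   = 0.23 × 100 / 61.4 = 0.374593 L/hr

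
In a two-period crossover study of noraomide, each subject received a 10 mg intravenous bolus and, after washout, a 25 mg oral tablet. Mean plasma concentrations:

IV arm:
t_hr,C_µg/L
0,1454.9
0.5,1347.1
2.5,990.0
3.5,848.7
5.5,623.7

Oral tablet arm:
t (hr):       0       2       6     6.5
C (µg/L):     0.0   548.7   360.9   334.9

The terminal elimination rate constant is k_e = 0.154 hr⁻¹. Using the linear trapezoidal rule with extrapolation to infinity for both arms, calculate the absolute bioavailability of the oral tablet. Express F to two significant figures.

Trapezoidal AUC_0→5.5 (IV):
  [0→0.5]: (1454.9+1347.1)/2 × 0.5 = 700.5
  [0.5→2.5]: (1347.1+990.0)/2 × 2 = 2337.1
  [2.5→3.5]: (990.0+848.7)/2 × 1 = 919.35
  [3.5→5.5]: (848.7+623.7)/2 × 2 = 1472.4
  Sum = 5429.35 µg/L·hr
IV tail: 623.7/0.154 = 4050.000; AUC_iv,0→∞ = 5429.35 + 4050.000 = 9479.35 µg/L·hr
Trapezoidal AUC_0→6.5 (oral tablet):
  [0→2]: (0.0+548.7)/2 × 2 = 548.7
  [2→6]: (548.7+360.9)/2 × 4 = 1819.2
  [6→6.5]: (360.9+334.9)/2 × 0.5 = 173.95
  Sum = 2541.85 µg/L·hr
oral tablet tail: 334.9/0.154 = 2174.675; AUC_ev,0→∞ = 2541.85 + 2174.675 = 4716.525 µg/L·hr
F = (AUC_ev/D_ev)/(AUC_iv/D_iv) = (4716.525/25)/(9479.35/10) = 188.661/947.935 = 0.1990

F = 0.20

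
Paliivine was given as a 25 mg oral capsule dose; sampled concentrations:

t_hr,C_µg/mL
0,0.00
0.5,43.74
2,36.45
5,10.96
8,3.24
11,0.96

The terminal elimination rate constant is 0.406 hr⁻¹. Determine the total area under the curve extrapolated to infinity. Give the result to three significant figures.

AUC = 172 µg/mL·hr

Trapezoidal AUC_0→11:
  [0→0.5]: (0.00+43.74)/2 × 0.5 = 10.935
  [0.5→2]: (43.74+36.45)/2 × 1.5 = 60.1425
  [2→5]: (36.45+10.96)/2 × 3 = 71.115
  [5→8]: (10.96+3.24)/2 × 3 = 21.3
  [8→11]: (3.24+0.96)/2 × 3 = 6.3
  Sum = 169.7925 µg/mL·hr
Extrapolated tail: C_last / k_e = 0.96 / 0.406 = 2.365
AUC_0→∞ = 169.7925 + 2.365 = 172.1575 µg/mL·hr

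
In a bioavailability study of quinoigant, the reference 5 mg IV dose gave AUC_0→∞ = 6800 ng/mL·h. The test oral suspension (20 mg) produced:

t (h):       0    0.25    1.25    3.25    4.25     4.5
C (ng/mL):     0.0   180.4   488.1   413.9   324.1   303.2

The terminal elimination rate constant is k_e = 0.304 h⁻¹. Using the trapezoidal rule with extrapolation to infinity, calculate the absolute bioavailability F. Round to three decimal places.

Trapezoidal AUC_0→4.5 (oral suspension):
  [0→0.25]: (0.0+180.4)/2 × 0.25 = 22.55
  [0.25→1.25]: (180.4+488.1)/2 × 1 = 334.25
  [1.25→3.25]: (488.1+413.9)/2 × 2 = 902.0
  [3.25→4.25]: (413.9+324.1)/2 × 1 = 369.0
  [4.25→4.5]: (324.1+303.2)/2 × 0.25 = 78.4125
  Sum = 1706.2125 ng/mL·h
Tail: C_last/k_e = 303.2/0.304 = 997.368
AUC_0→∞ (oral suspension) = 1706.2125 + 997.368 = 2703.5805 ng/mL·h
F = (AUC_ev/D_ev)/(AUC_iv/D_iv) = (2703.5805/20)/(6800/5) = 135.179/1360 = 0.0994

F = 0.099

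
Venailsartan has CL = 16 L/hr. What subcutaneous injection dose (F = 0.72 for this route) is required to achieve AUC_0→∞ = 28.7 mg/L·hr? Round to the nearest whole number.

Dose = 638 mg

Dose = CL × AUC_0→∞ / F
     = 16 × 28.7 / 0.72 = 637.778 mg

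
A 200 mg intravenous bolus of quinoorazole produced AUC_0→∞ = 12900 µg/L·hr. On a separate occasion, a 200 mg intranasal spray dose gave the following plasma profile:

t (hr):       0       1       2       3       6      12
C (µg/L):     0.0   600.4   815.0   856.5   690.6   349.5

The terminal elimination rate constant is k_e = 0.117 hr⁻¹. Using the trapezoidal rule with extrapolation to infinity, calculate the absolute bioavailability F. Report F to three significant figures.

F = 0.796

Trapezoidal AUC_0→12 (intranasal spray):
  [0→1]: (0.0+600.4)/2 × 1 = 300.2
  [1→2]: (600.4+815.0)/2 × 1 = 707.7
  [2→3]: (815.0+856.5)/2 × 1 = 835.75
  [3→6]: (856.5+690.6)/2 × 3 = 2320.65
  [6→12]: (690.6+349.5)/2 × 6 = 3120.3
  Sum = 7284.6 µg/L·hr
Tail: C_last/k_e = 349.5/0.117 = 2987.179
AUC_0→∞ (intranasal spray) = 7284.6 + 2987.179 = 10271.779 µg/L·hr
F = (AUC_ev/D_ev)/(AUC_iv/D_iv) = (10271.779/200)/(12900/200) = 51.358895/64.5 = 0.7963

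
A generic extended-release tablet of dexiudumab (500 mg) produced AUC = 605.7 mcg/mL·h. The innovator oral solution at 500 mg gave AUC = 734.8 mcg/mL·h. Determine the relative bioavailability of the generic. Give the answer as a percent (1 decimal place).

F_rel = 82.4%

F_rel = (AUC_test/D_test) / (AUC_ref/D_ref)
      = (605.7/500) / (734.8/500)
      = 1.2114 / 1.4696 = 0.8243 = 82.43%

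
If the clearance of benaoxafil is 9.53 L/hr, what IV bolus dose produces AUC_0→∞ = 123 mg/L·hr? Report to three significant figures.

Dose_iv = CL × AUC_0→∞
     = 9.53 × 123 = 1172.19 mg

Dose = 1170 mg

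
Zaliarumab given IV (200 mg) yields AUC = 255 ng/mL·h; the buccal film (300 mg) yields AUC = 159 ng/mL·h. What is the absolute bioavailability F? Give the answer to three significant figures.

F = (AUC_ev / D_ev) / (AUC_iv / D_iv)
  = (159/300) / (255/200)
  = 0.53 / 1.275 = 0.4157

F = 0.416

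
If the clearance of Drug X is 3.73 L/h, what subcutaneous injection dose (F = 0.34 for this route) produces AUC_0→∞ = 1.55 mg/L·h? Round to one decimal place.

Dose = 17.0 mg

Dose = CL × AUC_0→∞ / F
     = 3.73 × 1.55 / 0.34 = 17.0044 mg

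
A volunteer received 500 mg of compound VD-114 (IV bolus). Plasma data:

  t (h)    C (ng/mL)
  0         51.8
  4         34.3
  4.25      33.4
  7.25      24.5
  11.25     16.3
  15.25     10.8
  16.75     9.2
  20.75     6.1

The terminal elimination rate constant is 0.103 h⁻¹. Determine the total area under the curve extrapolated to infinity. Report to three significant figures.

Trapezoidal AUC_0→20.75:
  [0→4]: (51.8+34.3)/2 × 4 = 172.2
  [4→4.25]: (34.3+33.4)/2 × 0.25 = 8.4625
  [4.25→7.25]: (33.4+24.5)/2 × 3 = 86.85
  [7.25→11.25]: (24.5+16.3)/2 × 4 = 81.6
  [11.25→15.25]: (16.3+10.8)/2 × 4 = 54.2
  [15.25→16.75]: (10.8+9.2)/2 × 1.5 = 15.0
  [16.75→20.75]: (9.2+6.1)/2 × 4 = 30.6
  Sum = 448.9125 ng/mL·h
Extrapolated tail: C_last / k_e = 6.1 / 0.103 = 59.223
AUC_0→∞ = 448.9125 + 59.223 = 508.1355 ng/mL·h

AUC = 508 ng/mL·h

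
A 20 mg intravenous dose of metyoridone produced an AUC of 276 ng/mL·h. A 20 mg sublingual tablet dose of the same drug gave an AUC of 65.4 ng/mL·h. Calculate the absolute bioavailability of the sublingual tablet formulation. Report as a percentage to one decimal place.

F = (AUC_ev / D_ev) / (AUC_iv / D_iv)
  = (65.4/20) / (276/20)
  = 3.27 / 13.8 = 0.2370
  = 23.70%

F = 23.7%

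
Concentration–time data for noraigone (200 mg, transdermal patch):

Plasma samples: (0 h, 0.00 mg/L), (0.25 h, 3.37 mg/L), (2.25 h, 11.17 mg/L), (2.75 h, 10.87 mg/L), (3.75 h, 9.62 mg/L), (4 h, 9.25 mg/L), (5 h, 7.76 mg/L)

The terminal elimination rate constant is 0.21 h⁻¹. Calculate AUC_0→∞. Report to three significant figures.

AUC = 78.5 mg/L·h

Trapezoidal AUC_0→5:
  [0→0.25]: (0.00+3.37)/2 × 0.25 = 0.42125
  [0.25→2.25]: (3.37+11.17)/2 × 2 = 14.54
  [2.25→2.75]: (11.17+10.87)/2 × 0.5 = 5.51
  [2.75→3.75]: (10.87+9.62)/2 × 1 = 10.245
  [3.75→4]: (9.62+9.25)/2 × 0.25 = 2.35875
  [4→5]: (9.25+7.76)/2 × 1 = 8.505
  Sum = 41.58 mg/L·h
Extrapolated tail: C_last / k_e = 7.76 / 0.21 = 36.952
AUC_0→∞ = 41.58 + 36.952 = 78.532 mg/L·h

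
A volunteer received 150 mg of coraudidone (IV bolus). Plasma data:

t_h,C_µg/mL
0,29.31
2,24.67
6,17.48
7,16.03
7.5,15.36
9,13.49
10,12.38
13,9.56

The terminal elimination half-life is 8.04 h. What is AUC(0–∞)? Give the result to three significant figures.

Trapezoidal AUC_0→13:
  [0→2]: (29.31+24.67)/2 × 2 = 53.98
  [2→6]: (24.67+17.48)/2 × 4 = 84.3
  [6→7]: (17.48+16.03)/2 × 1 = 16.755
  [7→7.5]: (16.03+15.36)/2 × 0.5 = 7.8475
  [7.5→9]: (15.36+13.49)/2 × 1.5 = 21.6375
  [9→10]: (13.49+12.38)/2 × 1 = 12.935
  [10→13]: (12.38+9.56)/2 × 3 = 32.91
  Sum = 230.365 µg/mL·h
k_e = ln2 / t½ = 0.693147 / 8.04 = 0.0862 h^-1
Extrapolated tail: C_last / k_e = 9.56 / 0.0862 = 110.905
AUC_0→∞ = 230.365 + 110.905 = 341.27 µg/mL·h

AUC = 341 µg/mL·h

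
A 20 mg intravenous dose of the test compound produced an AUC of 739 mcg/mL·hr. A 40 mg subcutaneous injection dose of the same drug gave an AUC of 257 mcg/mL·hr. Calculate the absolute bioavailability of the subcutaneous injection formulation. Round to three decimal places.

F = 0.174

F = (AUC_ev / D_ev) / (AUC_iv / D_iv)
  = (257/40) / (739/20)
  = 6.425 / 36.95 = 0.1739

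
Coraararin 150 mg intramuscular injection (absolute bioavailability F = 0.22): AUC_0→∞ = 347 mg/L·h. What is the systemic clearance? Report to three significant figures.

CL = F × Dose / AUC_0→∞
   = 0.22 × 150 / 347 = 0.0951009 L/h

CL = 0.0951 L/h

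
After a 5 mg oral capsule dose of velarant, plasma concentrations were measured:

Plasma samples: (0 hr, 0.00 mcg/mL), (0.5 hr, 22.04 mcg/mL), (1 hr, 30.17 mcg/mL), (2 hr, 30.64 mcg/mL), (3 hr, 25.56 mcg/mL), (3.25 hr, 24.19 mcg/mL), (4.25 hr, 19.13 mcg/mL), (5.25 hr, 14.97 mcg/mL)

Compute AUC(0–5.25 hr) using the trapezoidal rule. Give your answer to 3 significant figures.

Trapezoidal AUC_0→5.25:
  [0→0.5]: (0.00+22.04)/2 × 0.5 = 5.51
  [0.5→1]: (22.04+30.17)/2 × 0.5 = 13.0525
  [1→2]: (30.17+30.64)/2 × 1 = 30.405
  [2→3]: (30.64+25.56)/2 × 1 = 28.1
  [3→3.25]: (25.56+24.19)/2 × 0.25 = 6.21875
  [3.25→4.25]: (24.19+19.13)/2 × 1 = 21.66
  [4.25→5.25]: (19.13+14.97)/2 × 1 = 17.05
  Sum = 121.99625 mcg/mL·hr

AUC = 122 mcg/mL·hr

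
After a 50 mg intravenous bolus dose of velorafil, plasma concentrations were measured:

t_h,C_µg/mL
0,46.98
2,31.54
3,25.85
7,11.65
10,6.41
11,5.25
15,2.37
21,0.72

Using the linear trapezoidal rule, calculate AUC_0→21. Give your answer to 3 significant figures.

AUC = 240 µg/mL·h

Trapezoidal AUC_0→21:
  [0→2]: (46.98+31.54)/2 × 2 = 78.52
  [2→3]: (31.54+25.85)/2 × 1 = 28.695
  [3→7]: (25.85+11.65)/2 × 4 = 75.0
  [7→10]: (11.65+6.41)/2 × 3 = 27.09
  [10→11]: (6.41+5.25)/2 × 1 = 5.83
  [11→15]: (5.25+2.37)/2 × 4 = 15.24
  [15→21]: (2.37+0.72)/2 × 6 = 9.27
  Sum = 239.645 µg/mL·h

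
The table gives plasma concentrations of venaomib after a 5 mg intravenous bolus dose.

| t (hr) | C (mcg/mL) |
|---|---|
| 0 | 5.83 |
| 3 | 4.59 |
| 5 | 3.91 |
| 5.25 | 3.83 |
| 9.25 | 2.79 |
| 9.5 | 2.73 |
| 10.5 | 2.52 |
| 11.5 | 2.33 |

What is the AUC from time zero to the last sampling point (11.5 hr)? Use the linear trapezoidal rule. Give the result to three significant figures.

Trapezoidal AUC_0→11.5:
  [0→3]: (5.83+4.59)/2 × 3 = 15.63
  [3→5]: (4.59+3.91)/2 × 2 = 8.5
  [5→5.25]: (3.91+3.83)/2 × 0.25 = 0.9675
  [5.25→9.25]: (3.83+2.79)/2 × 4 = 13.24
  [9.25→9.5]: (2.79+2.73)/2 × 0.25 = 0.69
  [9.5→10.5]: (2.73+2.52)/2 × 1 = 2.625
  [10.5→11.5]: (2.52+2.33)/2 × 1 = 2.425
  Sum = 44.0775 mcg/mL·hr

AUC = 44.1 mcg/mL·hr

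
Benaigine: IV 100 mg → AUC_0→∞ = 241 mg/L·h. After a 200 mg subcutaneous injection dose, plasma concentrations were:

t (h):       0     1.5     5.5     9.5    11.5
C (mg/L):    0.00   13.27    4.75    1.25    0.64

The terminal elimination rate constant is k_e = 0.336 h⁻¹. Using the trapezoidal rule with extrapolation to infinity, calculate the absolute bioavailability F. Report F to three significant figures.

F = 0.128

Trapezoidal AUC_0→11.5 (subcutaneous injection):
  [0→1.5]: (0.00+13.27)/2 × 1.5 = 9.9525
  [1.5→5.5]: (13.27+4.75)/2 × 4 = 36.04
  [5.5→9.5]: (4.75+1.25)/2 × 4 = 12.0
  [9.5→11.5]: (1.25+0.64)/2 × 2 = 1.89
  Sum = 59.8825 mg/L·h
Tail: C_last/k_e = 0.64/0.336 = 1.905
AUC_0→∞ (subcutaneous injection) = 59.8825 + 1.905 = 61.7875 mg/L·h
F = (AUC_ev/D_ev)/(AUC_iv/D_iv) = (61.7875/200)/(241/100) = 0.3089375/2.41 = 0.1282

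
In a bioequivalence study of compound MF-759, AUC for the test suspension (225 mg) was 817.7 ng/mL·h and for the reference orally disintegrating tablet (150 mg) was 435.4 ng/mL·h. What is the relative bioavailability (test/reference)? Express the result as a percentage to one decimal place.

F_rel = (AUC_test/D_test) / (AUC_ref/D_ref)
      = (817.7/225) / (435.4/150)
      = 3.63422 / 2.90267 = 1.2520 = 125.20%

F_rel = 125.2%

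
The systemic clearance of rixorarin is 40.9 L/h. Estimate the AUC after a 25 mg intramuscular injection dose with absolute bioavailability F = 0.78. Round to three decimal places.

AUC = 0.477 mg/L·h

AUC_0→∞ = F × Dose / CL
        = 0.78 × 25 / 40.9 = 0.476773 mg/L·h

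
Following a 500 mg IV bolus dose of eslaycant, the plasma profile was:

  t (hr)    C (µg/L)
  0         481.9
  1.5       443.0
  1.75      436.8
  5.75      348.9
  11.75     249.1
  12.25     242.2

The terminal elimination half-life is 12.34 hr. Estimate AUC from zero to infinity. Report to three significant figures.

AUC = 8600 µg/L·hr

Trapezoidal AUC_0→12.25:
  [0→1.5]: (481.9+443.0)/2 × 1.5 = 693.675
  [1.5→1.75]: (443.0+436.8)/2 × 0.25 = 109.975
  [1.75→5.75]: (436.8+348.9)/2 × 4 = 1571.4
  [5.75→11.75]: (348.9+249.1)/2 × 6 = 1794.0
  [11.75→12.25]: (249.1+242.2)/2 × 0.5 = 122.825
  Sum = 4291.875 µg/L·hr
k_e = ln2 / t½ = 0.693147 / 12.34 = 0.0562 hr^-1
Extrapolated tail: C_last / k_e = 242.2 / 0.0562 = 4309.609
AUC_0→∞ = 4291.875 + 4309.609 = 8601.484 µg/L·hr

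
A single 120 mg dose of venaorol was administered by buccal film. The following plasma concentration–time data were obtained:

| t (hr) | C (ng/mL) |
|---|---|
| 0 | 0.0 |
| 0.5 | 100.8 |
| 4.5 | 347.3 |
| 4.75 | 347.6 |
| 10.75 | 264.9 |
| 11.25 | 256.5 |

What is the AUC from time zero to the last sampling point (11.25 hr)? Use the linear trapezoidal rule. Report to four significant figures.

Trapezoidal AUC_0→11.25:
  [0→0.5]: (0.0+100.8)/2 × 0.5 = 25.2
  [0.5→4.5]: (100.8+347.3)/2 × 4 = 896.2
  [4.5→4.75]: (347.3+347.6)/2 × 0.25 = 86.8625
  [4.75→10.75]: (347.6+264.9)/2 × 6 = 1837.5
  [10.75→11.25]: (264.9+256.5)/2 × 0.5 = 130.35
  Sum = 2976.1125 ng/mL·hr

AUC = 2976 ng/mL·hr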